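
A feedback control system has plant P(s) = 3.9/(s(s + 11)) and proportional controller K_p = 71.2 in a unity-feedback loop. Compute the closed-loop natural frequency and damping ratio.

ω_n = 16.7 rad/s, ζ = 0.33

The closed-loop denominator is s(s+11) + 71.2·3.9 = s² + 11s + 277.7.
Matching s² + 2ζω_n s + ω_n²: ω_n = √277.7 = 16.66 rad/s and 2ζω_n = 11, so ζ = 11/(2·16.66) = 0.33.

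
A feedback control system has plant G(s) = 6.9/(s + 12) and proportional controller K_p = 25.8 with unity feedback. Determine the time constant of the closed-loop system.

τ = 0.00526 s

Closed-loop transfer function: T(s) = K_p·G(s)/(1 + K_p·G(s)) = 178/(s + 12 + 178) = 178/(s + 190).
Time constant τ = 1/190 = 0.00526 s.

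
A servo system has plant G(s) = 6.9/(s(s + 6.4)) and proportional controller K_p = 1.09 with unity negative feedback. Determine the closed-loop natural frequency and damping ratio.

The closed-loop denominator is s(s+6.4) + 1.09·6.9 = s² + 6.4s + 7.521.
Matching s² + 2ζω_n s + ω_n²: ω_n = √7.521 = 2.742 rad/s and 2ζω_n = 6.4, so ζ = 6.4/(2·2.742) = 1.17.

ω_n = 2.74 rad/s, ζ = 1.17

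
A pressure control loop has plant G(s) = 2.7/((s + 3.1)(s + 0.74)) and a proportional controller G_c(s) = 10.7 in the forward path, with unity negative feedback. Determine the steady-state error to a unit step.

0.0736

The loop is type 0. Static position error constant K_pos = G_c(0)·G(0) = 10.7·1.177 = 12.59.
Steady-state error to a unit step: e_ss = 1/(1+K_pos) = 1/13.59 = 0.0736.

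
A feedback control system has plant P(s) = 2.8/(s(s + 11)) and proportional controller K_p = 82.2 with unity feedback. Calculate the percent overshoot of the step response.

Closed-loop characteristic equation: s² + 11s + 230.2 = 0, so ω_n = 15.17 rad/s and ζ = 11/(2·15.17) = 0.3625.
%OS = 100·exp(−πζ/√(1−ζ²)) = 100·exp(−π·0.3625/√0.8686) = 29.5%.

29.5%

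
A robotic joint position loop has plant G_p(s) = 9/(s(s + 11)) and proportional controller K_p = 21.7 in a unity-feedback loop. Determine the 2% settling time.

T_s ≈ 0.727 s

Closed-loop characteristic equation: s² + 11s + 195.3 = 0, so ω_n = 13.97 rad/s and ζ = 11/(2·13.97) = 0.3936.
2% settling time T_s ≈ 4/(ζω_n) = 4/5.5 = 0.727 s.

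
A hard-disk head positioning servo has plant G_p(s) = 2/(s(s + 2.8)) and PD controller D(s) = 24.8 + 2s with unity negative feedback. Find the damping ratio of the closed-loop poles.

Forward path: (24.8 + 2s)·2/(s(s+2.8)). The closed-loop characteristic equation is s² + (2.8 + 2·2)s + 2·24.8 = 0.
That is s² + 6.8s + 49.6 = 0, so ω_n = 7.043 rad/s and ζ = 6.8/(2·7.043) = 0.4828.

ζ = 0.483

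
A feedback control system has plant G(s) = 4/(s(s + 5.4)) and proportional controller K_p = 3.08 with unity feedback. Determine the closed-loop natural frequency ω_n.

ω_n = 3.51 rad/s

1 + K_p·G(s) = 0 gives s² + 5.4s + 12.32 = 0.
Matching s² + 2ζω_n s + ω_n²: ω_n = √12.32 = 3.51 rad/s and 2ζω_n = 5.4, so ζ = 5.4/(2·3.51) = 0.769.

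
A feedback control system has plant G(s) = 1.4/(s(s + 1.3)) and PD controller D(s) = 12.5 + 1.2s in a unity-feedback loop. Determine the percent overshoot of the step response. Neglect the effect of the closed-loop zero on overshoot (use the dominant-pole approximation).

30.2%

Forward path: (12.5 + 1.2s)·1.4/(s(s+1.3)). The closed-loop characteristic equation is s² + (1.3 + 1.4·1.2)s + 1.4·12.5 = 0.
That is s² + 2.98s + 17.5 = 0, so ω_n = 4.183 rad/s and ζ = 2.98/(2·4.183) = 0.3562.
%OS = 100·exp(−πζ/√(1−ζ²)) = 30.2%.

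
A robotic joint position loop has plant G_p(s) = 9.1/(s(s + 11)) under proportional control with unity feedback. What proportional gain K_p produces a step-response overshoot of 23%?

From %OS = 100·exp(−πζ/√(1−ζ²)) = 23%, ζ = −ln(0.23)/√(π²+ln²(0.23)) = 0.4237.
Characteristic equation s² + 11s + 9.1K_p = 0 gives ζ = 11/(2√(9.1K_p)).
Setting ζ = 0.4237: √(9.1K_p) = 11/(2·0.4237) = 12.98, so K_p = 168.5/9.1 = 18.5.

K_p = 18.5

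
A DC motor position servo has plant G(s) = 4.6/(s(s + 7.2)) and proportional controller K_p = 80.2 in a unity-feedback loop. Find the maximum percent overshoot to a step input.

54.9%

From 1 + K_pG(s) = 0: s² + 7.2s + 368.9 = 0 ⇒ ω_n = 19.21, ζ = 0.1874.
%OS = 100·exp(−πζ/√(1−ζ²)) = 100·exp(−π·0.1874/√0.9649) = 54.9%.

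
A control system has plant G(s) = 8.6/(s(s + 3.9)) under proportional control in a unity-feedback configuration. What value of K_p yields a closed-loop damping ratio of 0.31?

K_p = 4.6

Closed-loop characteristic equation: s² + 3.9s + K_p·8.6 = 0.
So ω_n = √(8.6K_p) and 2ζω_n = 3.9, giving ζ = 3.9/(2√(8.6K_p)).
Setting ζ = 0.31: √(8.6K_p) = 3.9/(2·0.31) = 6.29, so K_p = 39.57/8.6 = 4.6.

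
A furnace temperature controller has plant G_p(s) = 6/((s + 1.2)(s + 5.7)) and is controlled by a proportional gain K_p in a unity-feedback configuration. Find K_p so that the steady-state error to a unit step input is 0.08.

For a type-0 loop with proportional control, e_ss = 1/(1 + K_p·G_p(0)).
G_p(0) = 0.8772. Require 1/(1 + K_p·0.8772) = 0.08, so 1 + 0.8772·K_p = 12.5.
K_p = (12.5 − 1)/0.8772 = 13.1.

K_p = 13.1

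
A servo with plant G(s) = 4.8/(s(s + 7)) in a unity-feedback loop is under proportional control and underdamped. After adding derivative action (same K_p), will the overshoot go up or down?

decrease

With PD the characteristic equation becomes s² + (a + K·K_d)s + K·K_p = 0; the damping term grows, ζ rises, overshoot falls.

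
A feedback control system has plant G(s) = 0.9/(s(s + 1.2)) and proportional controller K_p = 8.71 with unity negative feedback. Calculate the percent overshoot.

50.2%

Closed-loop characteristic equation: s² + 1.2s + 7.839 = 0, so ω_n = 2.8 rad/s and ζ = 1.2/(2·2.8) = 0.2143.
%OS = 100·exp(−πζ/√(1−ζ²)) = 100·exp(−π·0.2143/√0.9541) = 50.2%.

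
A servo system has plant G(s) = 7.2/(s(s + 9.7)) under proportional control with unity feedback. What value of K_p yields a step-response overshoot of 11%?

From %OS = 100·exp(−πζ/√(1−ζ²)) = 11%, ζ = −ln(0.11)/√(π²+ln²(0.11)) = 0.5749.
Characteristic equation s² + 9.7s + 7.2K_p = 0 gives ζ = 9.7/(2√(7.2K_p)).
Setting ζ = 0.5749: √(7.2K_p) = 9.7/(2·0.5749) = 8.436, so K_p = 71.17/7.2 = 9.89.

K_p = 9.89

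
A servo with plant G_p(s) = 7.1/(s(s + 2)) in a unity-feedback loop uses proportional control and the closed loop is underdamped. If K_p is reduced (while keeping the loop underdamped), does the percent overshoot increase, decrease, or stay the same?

decrease

ζ = 2/(2√(7.1K_p)) rises as K_p falls; higher damping means less overshoot.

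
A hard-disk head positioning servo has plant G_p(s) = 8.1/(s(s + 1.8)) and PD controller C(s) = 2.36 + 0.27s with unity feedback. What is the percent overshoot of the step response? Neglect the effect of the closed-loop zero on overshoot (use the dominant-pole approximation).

Forward path: (2.36 + 0.27s)·8.1/(s(s+1.8)). The closed-loop characteristic equation is s² + (1.8 + 8.1·0.27)s + 8.1·2.36 = 0.
That is s² + 3.987s + 19.12 = 0, so ω_n = 4.372 rad/s and ζ = 3.987/(2·4.372) = 0.456.
%OS = 100·exp(−πζ/√(1−ζ²)) = 20%.

20%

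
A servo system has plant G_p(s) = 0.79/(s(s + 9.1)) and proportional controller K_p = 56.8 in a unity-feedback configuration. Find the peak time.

T_p = 0.639 s

From 1 + K_pG_p(s) = 0: s² + 9.1s + 44.87 = 0 ⇒ ω_n = 6.699, ζ = 0.6792.
Damped frequency ω_d = ω_n√(1−ζ²) = 4.916 rad/s, so peak time T_p = π/ω_d = 0.639 s.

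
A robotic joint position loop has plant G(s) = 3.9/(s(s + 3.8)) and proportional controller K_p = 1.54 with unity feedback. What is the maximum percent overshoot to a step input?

The closed-loop denominator s² + 3.8s + 6.006 gives ω_n = √6.006 = 2.451 and ζ = 3.8/(2ω_n) = 0.7753.
%OS = 100·exp(−πζ/√(1−ζ²)) = 100·exp(−π·0.7753/√0.3989) = 2.11%.

2.11%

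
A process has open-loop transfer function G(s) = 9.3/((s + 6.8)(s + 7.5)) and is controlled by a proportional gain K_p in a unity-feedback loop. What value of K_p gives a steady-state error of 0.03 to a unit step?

K_p = 177

The loop is type 0, so e_ss(step) = 1/(1 + K_pos) with K_pos = K_p·G(0).
G(0) = 0.1824. Require 1/(1 + K_p·0.1824) = 0.03, so 1 + 0.1824·K_p = 33.33.
K_p = (33.33 − 1)/0.1824 = 177.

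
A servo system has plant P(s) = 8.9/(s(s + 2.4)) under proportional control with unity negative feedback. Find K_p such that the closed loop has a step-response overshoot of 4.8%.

From %OS = 100·exp(−πζ/√(1−ζ²)) = 4.8%, ζ = −ln(0.048)/√(π²+ln²(0.048)) = 0.695.
Characteristic equation s² + 2.4s + 8.9K_p = 0 gives ζ = 2.4/(2√(8.9K_p)).
Setting ζ = 0.695: √(8.9K_p) = 2.4/(2·0.695) = 1.727, so K_p = 2.981/8.9 = 0.335.

K_p = 0.335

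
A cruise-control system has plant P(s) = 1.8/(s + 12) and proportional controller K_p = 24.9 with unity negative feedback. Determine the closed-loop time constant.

Closed-loop transfer function: T(s) = K_p·P(s)/(1 + K_p·P(s)) = 44.82/(s + 12 + 44.82) = 44.82/(s + 56.82).
Time constant τ = 1/56.82 = 0.0176 s.

τ = 0.0176 s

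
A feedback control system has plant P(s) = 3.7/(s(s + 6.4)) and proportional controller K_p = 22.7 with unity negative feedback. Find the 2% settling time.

T_s ≈ 1.25 s

Closed-loop characteristic equation: s² + 6.4s + 83.99 = 0, so ω_n = 9.165 rad/s and ζ = 6.4/(2·9.165) = 0.3492.
2% settling time T_s ≈ 4/(ζω_n) = 4/3.2 = 1.25 s.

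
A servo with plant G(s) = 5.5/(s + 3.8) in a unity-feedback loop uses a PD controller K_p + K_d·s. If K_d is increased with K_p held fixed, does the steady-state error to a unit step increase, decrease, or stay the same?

unchanged

At s = 0 the derivative term contributes nothing: C(0) = K_p regardless of K_d, so K_pos = K_p·G(0) and e_ss are unchanged.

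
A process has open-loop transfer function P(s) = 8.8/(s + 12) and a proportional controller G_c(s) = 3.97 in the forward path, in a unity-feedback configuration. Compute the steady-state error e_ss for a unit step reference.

0.256

The loop is type 0. Static position error constant K_pos = G_c(0)·P(0) = 3.97·0.7333 = 2.911.
Steady-state error to a unit step: e_ss = 1/(1+K_pos) = 1/3.911 = 0.256.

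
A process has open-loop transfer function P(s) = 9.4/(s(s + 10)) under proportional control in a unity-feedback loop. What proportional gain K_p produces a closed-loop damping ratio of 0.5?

K_p = 10.6

Closed-loop characteristic equation: s² + 10s + K_p·9.4 = 0.
So ω_n = √(9.4K_p) and 2ζω_n = 10, giving ζ = 10/(2√(9.4K_p)).
Setting ζ = 0.5: √(9.4K_p) = 10/(2·0.5) = 10, so K_p = 100/9.4 = 10.6.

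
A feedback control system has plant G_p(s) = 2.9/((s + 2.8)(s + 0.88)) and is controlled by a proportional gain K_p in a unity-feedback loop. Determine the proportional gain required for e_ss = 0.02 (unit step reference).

For a type-0 loop with proportional control, e_ss = 1/(1 + K_p·G_p(0)).
G_p(0) = 1.177. Require 1/(1 + K_p·1.177) = 0.02, so 1 + 1.177·K_p = 50.
K_p = (50 − 1)/1.177 = 41.6.

K_p = 41.6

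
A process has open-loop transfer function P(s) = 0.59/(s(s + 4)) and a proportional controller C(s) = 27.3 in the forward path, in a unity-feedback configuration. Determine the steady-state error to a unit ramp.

The loop has one pole at the origin (type 1). Velocity error constant K_v = lim_{s→0} s·C(s)P(s) = 27.3·0.59/4 = 4.027.
Steady-state error to a unit ramp: e_ss = 1/K_v = 0.248.

0.248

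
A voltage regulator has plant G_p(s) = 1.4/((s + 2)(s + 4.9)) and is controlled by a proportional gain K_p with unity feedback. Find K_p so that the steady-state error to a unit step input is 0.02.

K_p = 343

For a type-0 loop with proportional control, e_ss = 1/(1 + K_p·G_p(0)).
G_p(0) = 0.1429. Require 1/(1 + K_p·0.1429) = 0.02, so 1 + 0.1429·K_p = 50.
K_p = (50 − 1)/0.1429 = 343.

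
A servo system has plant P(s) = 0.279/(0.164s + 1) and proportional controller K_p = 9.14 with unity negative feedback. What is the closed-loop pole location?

Closed loop: T(s) = K_p·P/(1+K_p·P) = 2.55/(0.164s + 1 + 2.55), with pole at s = −(1 + 2.55)/0.164 = −21.65.

s = -21.65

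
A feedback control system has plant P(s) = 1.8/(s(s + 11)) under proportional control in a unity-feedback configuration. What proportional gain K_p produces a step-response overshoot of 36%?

K_p = 176

From %OS = 100·exp(−πζ/√(1−ζ²)) = 36%, ζ = −ln(0.36)/√(π²+ln²(0.36)) = 0.3093.
Characteristic equation s² + 11s + 1.8K_p = 0 gives ζ = 11/(2√(1.8K_p)).
Setting ζ = 0.3093: √(1.8K_p) = 11/(2·0.3093) = 17.78, so K_p = 316.3/1.8 = 176.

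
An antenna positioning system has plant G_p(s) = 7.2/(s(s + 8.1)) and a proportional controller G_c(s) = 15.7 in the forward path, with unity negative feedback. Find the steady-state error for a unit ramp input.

The loop has one pole at the origin (type 1). Velocity error constant K_v = lim_{s→0} s·G_c(s)G_p(s) = 15.7·7.2/8.1 = 13.96.
Steady-state error to a unit ramp: e_ss = 1/K_v = 0.0717.

0.0717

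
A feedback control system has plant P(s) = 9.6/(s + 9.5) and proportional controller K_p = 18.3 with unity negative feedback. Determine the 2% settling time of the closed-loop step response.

T_s ≈ 0.0216 s

Closed-loop transfer function: T(s) = K_p·P(s)/(1 + K_p·P(s)) = 175.7/(s + 9.5 + 175.7) = 175.7/(s + 185.2).
Time constant τ = 1/185.2 = 0.0054 s, so the 2% settling time is about 4τ = 0.0216 s.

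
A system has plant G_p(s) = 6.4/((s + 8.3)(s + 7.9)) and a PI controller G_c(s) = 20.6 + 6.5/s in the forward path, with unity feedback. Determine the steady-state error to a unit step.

0

The open loop G_c(s)G_p(s) has a pole at the origin (type 1), so the static position error constant is infinite and e_ss = 1/(1+∞) = 0.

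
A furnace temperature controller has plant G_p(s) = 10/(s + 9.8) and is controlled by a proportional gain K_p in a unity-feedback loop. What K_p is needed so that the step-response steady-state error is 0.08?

The loop is type 0, so e_ss(step) = 1/(1 + K_pos) with K_pos = K_p·G_p(0).
G_p(0) = 1.02. Require 1/(1 + K_p·1.02) = 0.08, so 1 + 1.02·K_p = 12.5.
K_p = (12.5 − 1)/1.02 = 11.3.

K_p = 11.3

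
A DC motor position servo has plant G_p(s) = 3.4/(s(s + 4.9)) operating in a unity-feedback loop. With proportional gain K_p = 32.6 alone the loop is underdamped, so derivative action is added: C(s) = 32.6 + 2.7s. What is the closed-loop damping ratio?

ζ = 0.669

Forward path: (32.6 + 2.7s)·3.4/(s(s+4.9)). The closed-loop characteristic equation is s² + (4.9 + 3.4·2.7)s + 3.4·32.6 = 0.
That is s² + 14.08s + 110.8 = 0, so ω_n = 10.53 rad/s and ζ = 14.08/(2·10.53) = 0.6687.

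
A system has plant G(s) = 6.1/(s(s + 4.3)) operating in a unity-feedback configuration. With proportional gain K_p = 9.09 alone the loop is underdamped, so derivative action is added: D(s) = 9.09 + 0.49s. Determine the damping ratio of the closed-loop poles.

ζ = 0.489

Forward path: (9.09 + 0.49s)·6.1/(s(s+4.3)). The closed-loop characteristic equation is s² + (4.3 + 6.1·0.49)s + 6.1·9.09 = 0.
That is s² + 7.289s + 55.45 = 0, so ω_n = 7.446 rad/s and ζ = 7.289/(2·7.446) = 0.4894.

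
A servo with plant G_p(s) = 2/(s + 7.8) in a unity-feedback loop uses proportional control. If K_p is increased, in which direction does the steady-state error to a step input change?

decrease

e_ss = 1/(1 + K_p·G_p(0)); a larger K_p raises the denominator, so e_ss decreases.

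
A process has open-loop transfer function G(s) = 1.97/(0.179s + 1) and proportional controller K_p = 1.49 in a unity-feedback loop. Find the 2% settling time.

T_s ≈ 0.182 s

Closed loop: T(s) = K_p·G/(1+K_p·G) = 2.935/(0.179s + 1 + 2.935), with pole at s = −(1 + 2.935)/0.179 = −21.98.
τ = 1/21.98 = 0.04549 s, so 2% settling time ≈ 4τ = 0.182 s.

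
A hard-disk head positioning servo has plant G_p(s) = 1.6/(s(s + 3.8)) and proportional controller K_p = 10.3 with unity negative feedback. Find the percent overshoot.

Closed-loop characteristic equation: s² + 3.8s + 16.48 = 0, so ω_n = 4.06 rad/s and ζ = 3.8/(2·4.06) = 0.468.
%OS = 100·exp(−πζ/√(1−ζ²)) = 100·exp(−π·0.468/√0.7809) = 18.9%.

18.9%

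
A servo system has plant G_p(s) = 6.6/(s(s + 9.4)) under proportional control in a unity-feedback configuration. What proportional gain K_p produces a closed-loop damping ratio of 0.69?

K_p = 7.03

Closed-loop characteristic equation: s² + 9.4s + K_p·6.6 = 0.
So ω_n = √(6.6K_p) and 2ζω_n = 9.4, giving ζ = 9.4/(2√(6.6K_p)).
Setting ζ = 0.69: √(6.6K_p) = 9.4/(2·0.69) = 6.812, so K_p = 46.4/6.6 = 7.03.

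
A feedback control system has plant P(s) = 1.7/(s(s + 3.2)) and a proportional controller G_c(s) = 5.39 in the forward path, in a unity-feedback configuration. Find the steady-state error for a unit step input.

The open loop G_c(s)P(s) has a pole at the origin (type 1), so the static position error constant is infinite and e_ss = 1/(1+∞) = 0.

0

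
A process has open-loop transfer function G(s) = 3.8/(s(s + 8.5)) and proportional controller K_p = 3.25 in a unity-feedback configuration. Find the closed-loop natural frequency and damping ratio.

ω_n = 3.51 rad/s, ζ = 1.21

With unity feedback the closed-loop characteristic equation is s² + 8.5s + 3.25·3.8 = s² + 8.5s + 12.35 = 0.
So ω_n² = 12.35 ⇒ ω_n = 3.514 rad/s, and ζ = 8.5/(2ω_n) = 1.21.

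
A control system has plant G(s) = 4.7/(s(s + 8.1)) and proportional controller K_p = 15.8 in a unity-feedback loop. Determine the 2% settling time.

T_s ≈ 0.988 s

The closed-loop denominator s² + 8.1s + 74.26 gives ω_n = √74.26 = 8.617 and ζ = 8.1/(2ω_n) = 0.47.
2% settling time T_s ≈ 4/(ζω_n) = 4/4.05 = 0.988 s.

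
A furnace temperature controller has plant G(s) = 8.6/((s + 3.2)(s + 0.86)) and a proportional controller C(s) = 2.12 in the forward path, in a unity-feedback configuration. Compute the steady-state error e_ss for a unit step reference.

The loop is type 0. Static position error constant K_pos = C(0)·G(0) = 2.12·3.125 = 6.625.
Steady-state error to a unit step: e_ss = 1/(1+K_pos) = 1/7.625 = 0.131.

0.131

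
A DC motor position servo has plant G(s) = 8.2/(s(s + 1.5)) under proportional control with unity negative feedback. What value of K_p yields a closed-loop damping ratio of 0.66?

K_p = 0.157

Closed-loop characteristic equation: s² + 1.5s + K_p·8.2 = 0.
So ω_n = √(8.2K_p) and 2ζω_n = 1.5, giving ζ = 1.5/(2√(8.2K_p)).
Setting ζ = 0.66: √(8.2K_p) = 1.5/(2·0.66) = 1.136, so K_p = 1.291/8.2 = 0.157.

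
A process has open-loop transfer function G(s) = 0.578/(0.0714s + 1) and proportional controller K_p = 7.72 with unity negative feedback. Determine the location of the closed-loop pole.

Closed loop: T(s) = K_p·G/(1+K_p·G) = 4.462/(0.0714s + 1 + 4.462), with pole at s = −(1 + 4.462)/0.0714 = −76.5.

s = -76.5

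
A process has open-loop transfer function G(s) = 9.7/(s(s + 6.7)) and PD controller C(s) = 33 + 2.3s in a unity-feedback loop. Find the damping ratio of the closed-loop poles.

Forward path: (33 + 2.3s)·9.7/(s(s+6.7)). The closed-loop characteristic equation is s² + (6.7 + 9.7·2.3)s + 9.7·33 = 0.
That is s² + 29.01s + 320.1 = 0, so ω_n = 17.89 rad/s and ζ = 29.01/(2·17.89) = 0.8107.

ζ = 0.811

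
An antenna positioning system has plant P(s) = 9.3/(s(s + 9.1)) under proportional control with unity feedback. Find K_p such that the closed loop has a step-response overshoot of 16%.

K_p = 8.77

From %OS = 100·exp(−πζ/√(1−ζ²)) = 16%, ζ = −ln(0.16)/√(π²+ln²(0.16)) = 0.5039.
Characteristic equation s² + 9.1s + 9.3K_p = 0 gives ζ = 9.1/(2√(9.3K_p)).
Setting ζ = 0.5039: √(9.3K_p) = 9.1/(2·0.5039) = 9.03, so K_p = 81.54/9.3 = 8.77.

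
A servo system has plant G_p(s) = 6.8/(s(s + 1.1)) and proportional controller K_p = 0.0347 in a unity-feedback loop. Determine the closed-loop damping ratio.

With unity feedback the closed-loop characteristic equation is s² + 1.1s + 0.0347·6.8 = s² + 1.1s + 0.236 = 0.
Matching s² + 2ζω_n s + ω_n²: ω_n = √0.236 = 0.4858 rad/s and 2ζω_n = 1.1, so ζ = 1.1/(2·0.4858) = 1.13.

ζ = 1.13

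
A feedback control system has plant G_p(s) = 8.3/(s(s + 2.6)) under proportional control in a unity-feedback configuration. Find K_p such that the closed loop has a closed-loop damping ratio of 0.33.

Closed-loop characteristic equation: s² + 2.6s + K_p·8.3 = 0.
So ω_n = √(8.3K_p) and 2ζω_n = 2.6, giving ζ = 2.6/(2√(8.3K_p)).
Setting ζ = 0.33: √(8.3K_p) = 2.6/(2·0.33) = 3.939, so K_p = 15.52/8.3 = 1.87.

K_p = 1.87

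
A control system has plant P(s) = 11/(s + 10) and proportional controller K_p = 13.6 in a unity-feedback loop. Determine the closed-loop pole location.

s = -159.6

Closed-loop transfer function: T(s) = K_p·P(s)/(1 + K_p·P(s)) = 149.6/(s + 10 + 149.6) = 149.6/(s + 159.6).
The closed-loop pole is at s = −159.6.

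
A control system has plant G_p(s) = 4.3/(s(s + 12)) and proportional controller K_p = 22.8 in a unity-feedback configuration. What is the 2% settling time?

The closed-loop denominator s² + 12s + 98.04 gives ω_n = √98.04 = 9.902 and ζ = 12/(2ω_n) = 0.606.
2% settling time T_s ≈ 4/(ζω_n) = 4/6 = 0.667 s.

T_s ≈ 0.667 s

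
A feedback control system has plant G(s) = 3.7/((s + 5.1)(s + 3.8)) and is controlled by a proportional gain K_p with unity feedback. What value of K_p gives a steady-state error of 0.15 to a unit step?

K_p = 29.7

For a type-0 loop with proportional control, e_ss = 1/(1 + K_p·G(0)).
G(0) = 0.1909. Require 1/(1 + K_p·0.1909) = 0.15, so 1 + 0.1909·K_p = 6.667.
K_p = (6.667 − 1)/0.1909 = 29.7.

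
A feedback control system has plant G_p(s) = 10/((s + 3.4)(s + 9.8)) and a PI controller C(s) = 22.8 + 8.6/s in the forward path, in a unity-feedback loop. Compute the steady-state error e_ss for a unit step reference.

0

The open loop C(s)G_p(s) has a pole at the origin (type 1), so the static position error constant is infinite and e_ss = 1/(1+∞) = 0.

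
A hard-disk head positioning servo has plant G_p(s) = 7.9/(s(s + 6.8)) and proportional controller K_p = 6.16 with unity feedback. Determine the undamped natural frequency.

1 + K_p·G_p(s) = 0 gives s² + 6.8s + 48.66 = 0.
Matching s² + 2ζω_n s + ω_n²: ω_n = √48.66 = 6.976 rad/s and 2ζω_n = 6.8, so ζ = 6.8/(2·6.976) = 0.487.

ω_n = 6.98 rad/s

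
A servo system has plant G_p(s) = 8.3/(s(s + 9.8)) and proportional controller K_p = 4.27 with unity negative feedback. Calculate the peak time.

Closed-loop characteristic equation: s² + 9.8s + 35.44 = 0, so ω_n = 5.953 rad/s and ζ = 9.8/(2·5.953) = 0.8231.
Damped frequency ω_d = ω_n√(1−ζ²) = 3.381 rad/s, so peak time T_p = π/ω_d = 0.929 s.

T_p = 0.929 s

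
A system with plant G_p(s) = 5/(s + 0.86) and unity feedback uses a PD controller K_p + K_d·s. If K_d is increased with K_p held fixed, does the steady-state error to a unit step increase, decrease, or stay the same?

unchanged

At s = 0 the derivative term contributes nothing: C(0) = K_p regardless of K_d, so K_pos = K_p·G_p(0) and e_ss are unchanged.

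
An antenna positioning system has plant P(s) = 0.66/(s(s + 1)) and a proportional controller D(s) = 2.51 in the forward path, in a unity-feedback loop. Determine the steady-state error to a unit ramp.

The loop has one pole at the origin (type 1). Velocity error constant K_v = lim_{s→0} s·D(s)P(s) = 2.51·0.66/1 = 1.657.
Steady-state error to a unit ramp: e_ss = 1/K_v = 0.604.

0.604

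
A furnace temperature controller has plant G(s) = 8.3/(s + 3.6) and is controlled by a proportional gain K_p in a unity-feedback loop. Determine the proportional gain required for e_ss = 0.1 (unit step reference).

K_p = 3.9

The loop is type 0, so e_ss(step) = 1/(1 + K_pos) with K_pos = K_p·G(0).
G(0) = 2.306. Require 1/(1 + K_p·2.306) = 0.1, so 1 + 2.306·K_p = 10.
K_p = (10 − 1)/2.306 = 3.9.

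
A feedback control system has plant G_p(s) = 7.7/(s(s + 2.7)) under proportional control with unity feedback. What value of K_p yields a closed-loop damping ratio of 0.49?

K_p = 0.986

Closed-loop characteristic equation: s² + 2.7s + K_p·7.7 = 0.
So ω_n = √(7.7K_p) and 2ζω_n = 2.7, giving ζ = 2.7/(2√(7.7K_p)).
Setting ζ = 0.49: √(7.7K_p) = 2.7/(2·0.49) = 2.755, so K_p = 7.591/7.7 = 0.986.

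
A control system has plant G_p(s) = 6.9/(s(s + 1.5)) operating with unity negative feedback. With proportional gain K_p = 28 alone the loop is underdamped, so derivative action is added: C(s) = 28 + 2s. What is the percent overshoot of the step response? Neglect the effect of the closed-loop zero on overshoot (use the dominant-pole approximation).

12.6%

Forward path: (28 + 2s)·6.9/(s(s+1.5)). The closed-loop characteristic equation is s² + (1.5 + 6.9·2)s + 6.9·28 = 0.
That is s² + 15.3s + 193.2 = 0, so ω_n = 13.9 rad/s and ζ = 15.3/(2·13.9) = 0.5504.
%OS = 100·exp(−πζ/√(1−ζ²)) = 12.6%.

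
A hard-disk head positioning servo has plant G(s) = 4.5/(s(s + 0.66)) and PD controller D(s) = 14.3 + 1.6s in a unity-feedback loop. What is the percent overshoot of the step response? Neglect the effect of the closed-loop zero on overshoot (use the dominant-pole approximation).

Forward path: (14.3 + 1.6s)·4.5/(s(s+0.66)). The closed-loop characteristic equation is s² + (0.66 + 4.5·1.6)s + 4.5·14.3 = 0.
That is s² + 7.86s + 64.35 = 0, so ω_n = 8.022 rad/s and ζ = 7.86/(2·8.022) = 0.4899.
%OS = 100·exp(−πζ/√(1−ζ²)) = 17.1%.

17.1%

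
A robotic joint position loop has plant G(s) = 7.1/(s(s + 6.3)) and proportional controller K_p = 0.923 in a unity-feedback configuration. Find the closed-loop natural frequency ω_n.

ω_n = 2.56 rad/s

With unity feedback the closed-loop characteristic equation is s² + 6.3s + 0.923·7.1 = s² + 6.3s + 6.553 = 0.
Matching s² + 2ζω_n s + ω_n²: ω_n = √6.553 = 2.56 rad/s and 2ζω_n = 6.3, so ζ = 6.3/(2·2.56) = 1.23.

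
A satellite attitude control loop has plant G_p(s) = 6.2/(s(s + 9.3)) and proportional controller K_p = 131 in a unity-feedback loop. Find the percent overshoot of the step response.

59.5%

Closed-loop characteristic equation: s² + 9.3s + 812.2 = 0, so ω_n = 28.5 rad/s and ζ = 9.3/(2·28.5) = 0.1632.
%OS = 100·exp(−πζ/√(1−ζ²)) = 100·exp(−π·0.1632/√0.9734) = 59.5%.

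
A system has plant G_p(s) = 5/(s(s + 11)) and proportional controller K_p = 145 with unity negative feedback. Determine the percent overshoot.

From 1 + K_pG_p(s) = 0: s² + 11s + 725 = 0 ⇒ ω_n = 26.93, ζ = 0.2043.
%OS = 100·exp(−πζ/√(1−ζ²)) = 100·exp(−π·0.2043/√0.9583) = 51.9%.

51.9%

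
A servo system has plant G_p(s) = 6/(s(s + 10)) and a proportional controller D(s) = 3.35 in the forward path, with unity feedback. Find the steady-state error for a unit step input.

The open loop D(s)G_p(s) has a pole at the origin (type 1), so the static position error constant is infinite and e_ss = 1/(1+∞) = 0.

0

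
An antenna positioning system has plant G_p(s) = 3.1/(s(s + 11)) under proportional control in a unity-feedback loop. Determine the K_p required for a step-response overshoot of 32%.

K_p = 83.9

From %OS = 100·exp(−πζ/√(1−ζ²)) = 32%, ζ = −ln(0.32)/√(π²+ln²(0.32)) = 0.341.
Characteristic equation s² + 11s + 3.1K_p = 0 gives ζ = 11/(2√(3.1K_p)).
Setting ζ = 0.341: √(3.1K_p) = 11/(2·0.341) = 16.13, so K_p = 260.2/3.1 = 83.9.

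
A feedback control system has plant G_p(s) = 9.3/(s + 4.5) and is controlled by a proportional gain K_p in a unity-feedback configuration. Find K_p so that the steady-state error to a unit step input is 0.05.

K_p = 9.19

The loop is type 0, so e_ss(step) = 1/(1 + K_pos) with K_pos = K_p·G_p(0).
G_p(0) = 2.067. Require 1/(1 + K_p·2.067) = 0.05, so 1 + 2.067·K_p = 20.
K_p = (20 − 1)/2.067 = 9.19.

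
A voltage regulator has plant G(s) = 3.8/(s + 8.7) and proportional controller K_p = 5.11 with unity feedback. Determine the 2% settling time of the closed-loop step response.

T_s ≈ 0.142 s

Closed-loop transfer function: T(s) = K_p·G(s)/(1 + K_p·G(s)) = 19.42/(s + 8.7 + 19.42) = 19.42/(s + 28.12).
Time constant τ = 1/28.12 = 0.03556 s, so the 2% settling time is about 4τ = 0.142 s.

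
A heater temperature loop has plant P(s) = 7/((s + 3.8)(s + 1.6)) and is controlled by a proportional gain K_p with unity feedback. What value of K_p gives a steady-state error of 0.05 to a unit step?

The loop is type 0, so e_ss(step) = 1/(1 + K_pos) with K_pos = K_p·P(0).
P(0) = 1.151. Require 1/(1 + K_p·1.151) = 0.05, so 1 + 1.151·K_p = 20.
K_p = (20 − 1)/1.151 = 16.5.

K_p = 16.5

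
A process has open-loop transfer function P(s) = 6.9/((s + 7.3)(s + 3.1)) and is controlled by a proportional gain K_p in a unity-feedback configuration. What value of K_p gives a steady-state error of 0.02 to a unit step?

For a type-0 loop with proportional control, e_ss = 1/(1 + K_p·P(0)).
P(0) = 0.3049. Require 1/(1 + K_p·0.3049) = 0.02, so 1 + 0.3049·K_p = 50.
K_p = (50 − 1)/0.3049 = 161.

K_p = 161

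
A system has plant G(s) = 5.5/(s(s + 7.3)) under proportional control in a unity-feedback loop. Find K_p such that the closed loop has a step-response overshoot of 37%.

K_p = 26.6

From %OS = 100·exp(−πζ/√(1−ζ²)) = 37%, ζ = −ln(0.37)/√(π²+ln²(0.37)) = 0.3017.
Characteristic equation s² + 7.3s + 5.5K_p = 0 gives ζ = 7.3/(2√(5.5K_p)).
Setting ζ = 0.3017: √(5.5K_p) = 7.3/(2·0.3017) = 12.1, so K_p = 146.3/5.5 = 26.6.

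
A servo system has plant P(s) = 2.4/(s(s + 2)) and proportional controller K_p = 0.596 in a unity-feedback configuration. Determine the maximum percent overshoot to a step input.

0.832%

The closed-loop denominator s² + 2s + 1.43 gives ω_n = √1.43 = 1.196 and ζ = 2/(2ω_n) = 0.8361.
%OS = 100·exp(−πζ/√(1−ζ²)) = 100·exp(−π·0.8361/√0.3009) = 0.832%.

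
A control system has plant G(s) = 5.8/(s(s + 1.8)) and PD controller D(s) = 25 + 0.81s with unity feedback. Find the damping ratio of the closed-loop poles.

Forward path: (25 + 0.81s)·5.8/(s(s+1.8)). The closed-loop characteristic equation is s² + (1.8 + 5.8·0.81)s + 5.8·25 = 0.
That is s² + 6.498s + 145 = 0, so ω_n = 12.04 rad/s and ζ = 6.498/(2·12.04) = 0.2698.

ζ = 0.27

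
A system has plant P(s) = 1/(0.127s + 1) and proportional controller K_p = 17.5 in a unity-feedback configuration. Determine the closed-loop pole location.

s = -145.7

Closed loop: T(s) = K_p·P/(1+K_p·P) = 17.5/(0.127s + 1 + 17.5), with pole at s = −(1 + 17.5)/0.127 = −145.7.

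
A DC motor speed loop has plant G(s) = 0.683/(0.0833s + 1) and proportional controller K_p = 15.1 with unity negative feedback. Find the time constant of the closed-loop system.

Closed loop: T(s) = K_p·G/(1+K_p·G) = 10.31/(0.0833s + 1 + 10.31), with pole at s = −(1 + 10.31)/0.0833 = −135.8.
Closed-loop time constant τ = 1/135.8 = 0.00736 s.

τ = 0.00736 s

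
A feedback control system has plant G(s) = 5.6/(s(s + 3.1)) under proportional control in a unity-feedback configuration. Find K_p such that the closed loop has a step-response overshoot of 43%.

K_p = 6.37

From %OS = 100·exp(−πζ/√(1−ζ²)) = 43%, ζ = −ln(0.43)/√(π²+ln²(0.43)) = 0.2594.
Characteristic equation s² + 3.1s + 5.6K_p = 0 gives ζ = 3.1/(2√(5.6K_p)).
Setting ζ = 0.2594: √(5.6K_p) = 3.1/(2·0.2594) = 5.974, so K_p = 35.69/5.6 = 6.37.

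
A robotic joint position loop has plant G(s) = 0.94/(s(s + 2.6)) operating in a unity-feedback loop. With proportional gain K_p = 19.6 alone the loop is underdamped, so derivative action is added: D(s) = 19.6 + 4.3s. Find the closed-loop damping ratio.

Forward path: (19.6 + 4.3s)·0.94/(s(s+2.6)). The closed-loop characteristic equation is s² + (2.6 + 0.94·4.3)s + 0.94·19.6 = 0.
That is s² + 6.642s + 18.42 = 0, so ω_n = 4.292 rad/s and ζ = 6.642/(2·4.292) = 0.7737.

ζ = 0.774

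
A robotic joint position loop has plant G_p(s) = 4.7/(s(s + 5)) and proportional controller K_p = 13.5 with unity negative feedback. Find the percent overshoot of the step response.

35.4%

The closed-loop denominator s² + 5s + 63.45 gives ω_n = √63.45 = 7.966 and ζ = 5/(2ω_n) = 0.3139.
%OS = 100·exp(−πζ/√(1−ζ²)) = 100·exp(−π·0.3139/√0.9015) = 35.4%.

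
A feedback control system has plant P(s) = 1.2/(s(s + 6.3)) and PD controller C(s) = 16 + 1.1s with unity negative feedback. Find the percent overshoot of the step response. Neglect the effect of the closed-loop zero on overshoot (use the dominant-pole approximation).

Forward path: (16 + 1.1s)·1.2/(s(s+6.3)). The closed-loop characteristic equation is s² + (6.3 + 1.2·1.1)s + 1.2·16 = 0.
That is s² + 7.62s + 19.2 = 0, so ω_n = 4.382 rad/s and ζ = 7.62/(2·4.382) = 0.8695.
%OS = 100·exp(−πζ/√(1−ζ²)) = 0.396%.

0.396%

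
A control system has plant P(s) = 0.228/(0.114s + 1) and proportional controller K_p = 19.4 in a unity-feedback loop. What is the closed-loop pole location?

Closed loop: T(s) = K_p·P/(1+K_p·P) = 4.423/(0.114s + 1 + 4.423), with pole at s = −(1 + 4.423)/0.114 = −47.57.

s = -47.57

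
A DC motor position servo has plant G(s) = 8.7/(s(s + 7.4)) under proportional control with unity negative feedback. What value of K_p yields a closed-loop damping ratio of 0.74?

Closed-loop characteristic equation: s² + 7.4s + K_p·8.7 = 0.
So ω_n = √(8.7K_p) and 2ζω_n = 7.4, giving ζ = 7.4/(2√(8.7K_p)).
Setting ζ = 0.74: √(8.7K_p) = 7.4/(2·0.74) = 5, so K_p = 25/8.7 = 2.87.

K_p = 2.87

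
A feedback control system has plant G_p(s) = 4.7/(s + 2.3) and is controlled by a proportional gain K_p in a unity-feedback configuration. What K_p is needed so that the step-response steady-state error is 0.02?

K_p = 24

The loop is type 0, so e_ss(step) = 1/(1 + K_pos) with K_pos = K_p·G_p(0).
G_p(0) = 2.043. Require 1/(1 + K_p·2.043) = 0.02, so 1 + 2.043·K_p = 50.
K_p = (50 − 1)/2.043 = 24.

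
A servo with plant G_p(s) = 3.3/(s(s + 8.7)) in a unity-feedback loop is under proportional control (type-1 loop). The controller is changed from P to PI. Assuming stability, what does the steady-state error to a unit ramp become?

The integrator raises the loop to type 2, so K_v → ∞ and e_ss to a ramp is zero.

0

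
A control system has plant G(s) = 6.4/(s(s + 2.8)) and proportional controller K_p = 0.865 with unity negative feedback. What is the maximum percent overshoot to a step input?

The closed-loop denominator s² + 2.8s + 5.536 gives ω_n = √5.536 = 2.353 and ζ = 2.8/(2ω_n) = 0.595.
%OS = 100·exp(−πζ/√(1−ζ²)) = 100·exp(−π·0.595/√0.646) = 9.77%.

9.77%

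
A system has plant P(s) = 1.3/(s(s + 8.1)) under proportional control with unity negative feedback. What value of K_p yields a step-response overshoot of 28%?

K_p = 89.5

From %OS = 100·exp(−πζ/√(1−ζ²)) = 28%, ζ = −ln(0.28)/√(π²+ln²(0.28)) = 0.3755.
Characteristic equation s² + 8.1s + 1.3K_p = 0 gives ζ = 8.1/(2√(1.3K_p)).
Setting ζ = 0.3755: √(1.3K_p) = 8.1/(2·0.3755) = 10.78, so K_p = 116.3/1.3 = 89.5.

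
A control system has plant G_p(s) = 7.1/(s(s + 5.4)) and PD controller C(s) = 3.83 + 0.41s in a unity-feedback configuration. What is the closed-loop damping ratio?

ζ = 0.797

Forward path: (3.83 + 0.41s)·7.1/(s(s+5.4)). The closed-loop characteristic equation is s² + (5.4 + 7.1·0.41)s + 7.1·3.83 = 0.
That is s² + 8.311s + 27.19 = 0, so ω_n = 5.215 rad/s and ζ = 8.311/(2·5.215) = 0.7969.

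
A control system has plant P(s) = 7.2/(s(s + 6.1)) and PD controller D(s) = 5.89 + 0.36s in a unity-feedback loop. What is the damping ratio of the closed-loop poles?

Forward path: (5.89 + 0.36s)·7.2/(s(s+6.1)). The closed-loop characteristic equation is s² + (6.1 + 7.2·0.36)s + 7.2·5.89 = 0.
That is s² + 8.692s + 42.41 = 0, so ω_n = 6.512 rad/s and ζ = 8.692/(2·6.512) = 0.6674.

ζ = 0.667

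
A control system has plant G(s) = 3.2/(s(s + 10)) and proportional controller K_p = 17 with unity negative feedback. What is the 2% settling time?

From 1 + K_pG(s) = 0: s² + 10s + 54.4 = 0 ⇒ ω_n = 7.376, ζ = 0.6779.
2% settling time T_s ≈ 4/(ζω_n) = 4/5 = 0.8 s.

T_s ≈ 0.8 s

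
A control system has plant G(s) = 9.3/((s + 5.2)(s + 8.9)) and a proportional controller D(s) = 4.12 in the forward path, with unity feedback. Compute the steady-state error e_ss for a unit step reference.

0.547

The loop is type 0. Static position error constant K_pos = D(0)·G(0) = 4.12·0.201 = 0.8279.
Steady-state error to a unit step: e_ss = 1/(1+K_pos) = 1/1.828 = 0.547.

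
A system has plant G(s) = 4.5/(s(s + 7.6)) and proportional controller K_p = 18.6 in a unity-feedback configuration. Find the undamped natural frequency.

ω_n = 9.15 rad/s

1 + K_p·G(s) = 0 gives s² + 7.6s + 83.7 = 0.
Matching s² + 2ζω_n s + ω_n²: ω_n = √83.7 = 9.149 rad/s and 2ζω_n = 7.6, so ζ = 7.6/(2·9.149) = 0.415.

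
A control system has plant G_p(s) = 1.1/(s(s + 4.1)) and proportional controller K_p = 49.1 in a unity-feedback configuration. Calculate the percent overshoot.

40.1%

From 1 + K_pG_p(s) = 0: s² + 4.1s + 54.01 = 0 ⇒ ω_n = 7.349, ζ = 0.2789.
%OS = 100·exp(−πζ/√(1−ζ²)) = 100·exp(−π·0.2789/√0.9222) = 40.1%.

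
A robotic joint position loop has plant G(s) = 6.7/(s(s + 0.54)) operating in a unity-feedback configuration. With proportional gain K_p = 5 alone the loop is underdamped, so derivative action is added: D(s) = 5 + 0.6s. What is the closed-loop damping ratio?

Forward path: (5 + 0.6s)·6.7/(s(s+0.54)). The closed-loop characteristic equation is s² + (0.54 + 6.7·0.6)s + 6.7·5 = 0.
That is s² + 4.56s + 33.5 = 0, so ω_n = 5.788 rad/s and ζ = 4.56/(2·5.788) = 0.3939.

ζ = 0.394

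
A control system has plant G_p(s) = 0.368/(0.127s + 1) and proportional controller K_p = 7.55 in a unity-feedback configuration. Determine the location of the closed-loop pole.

Closed loop: T(s) = K_p·G_p/(1+K_p·G_p) = 2.778/(0.127s + 1 + 2.778), with pole at s = −(1 + 2.778)/0.127 = −29.75.

s = -29.75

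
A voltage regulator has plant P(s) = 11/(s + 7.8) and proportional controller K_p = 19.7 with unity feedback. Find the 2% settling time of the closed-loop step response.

T_s ≈ 0.0178 s

Closed-loop transfer function: T(s) = K_p·P(s)/(1 + K_p·P(s)) = 216.7/(s + 7.8 + 216.7) = 216.7/(s + 224.5).
Time constant τ = 1/224.5 = 0.004454 s, so the 2% settling time is about 4τ = 0.0178 s.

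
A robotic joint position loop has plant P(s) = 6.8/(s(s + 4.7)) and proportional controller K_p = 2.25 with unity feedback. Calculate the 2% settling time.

Closed-loop characteristic equation: s² + 4.7s + 15.3 = 0, so ω_n = 3.912 rad/s and ζ = 4.7/(2·3.912) = 0.6008.
2% settling time T_s ≈ 4/(ζω_n) = 4/2.35 = 1.7 s.

T_s ≈ 1.7 s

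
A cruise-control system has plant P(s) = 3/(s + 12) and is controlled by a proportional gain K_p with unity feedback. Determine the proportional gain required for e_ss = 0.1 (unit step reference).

The loop is type 0, so e_ss(step) = 1/(1 + K_pos) with K_pos = K_p·P(0).
P(0) = 0.25. Require 1/(1 + K_p·0.25) = 0.1, so 1 + 0.25·K_p = 10.
K_p = (10 − 1)/0.25 = 36.

K_p = 36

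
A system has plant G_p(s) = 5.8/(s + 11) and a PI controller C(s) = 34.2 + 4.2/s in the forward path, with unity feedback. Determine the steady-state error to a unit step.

0

The open loop C(s)G_p(s) has a pole at the origin (type 1), so the static position error constant is infinite and e_ss = 1/(1+∞) = 0.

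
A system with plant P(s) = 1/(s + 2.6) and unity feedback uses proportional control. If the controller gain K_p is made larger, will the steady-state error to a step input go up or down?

The position error constant K_pos = K_p·P(0) grows with K_p, and e_ss = 1/(1+K_pos) falls.

decrease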